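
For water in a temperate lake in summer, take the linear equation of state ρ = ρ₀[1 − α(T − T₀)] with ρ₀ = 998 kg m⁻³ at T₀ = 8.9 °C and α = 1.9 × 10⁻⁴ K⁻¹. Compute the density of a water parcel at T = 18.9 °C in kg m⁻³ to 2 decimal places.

996.10 kg m⁻³

T − T₀ = +10.0 K.
Bracket = 1 − α·(+10.0) = 1 + (-1.90 × 10⁻³) = 0.9981000.
ρ = 998 × 0.9981000 = 996.10 kg m⁻³.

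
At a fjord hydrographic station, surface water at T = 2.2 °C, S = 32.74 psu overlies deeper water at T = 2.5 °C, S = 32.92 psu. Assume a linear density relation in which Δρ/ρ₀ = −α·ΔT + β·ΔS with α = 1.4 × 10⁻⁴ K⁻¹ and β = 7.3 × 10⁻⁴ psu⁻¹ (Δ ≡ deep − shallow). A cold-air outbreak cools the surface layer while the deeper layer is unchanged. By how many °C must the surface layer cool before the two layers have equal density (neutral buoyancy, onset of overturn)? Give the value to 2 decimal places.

0.64 °C

Neutral buoyancy requires Δρ = 0, i.e. −α(T_deep − T_surf′) + β(S_deep − S_surf) = 0.
T_surf′ = T_deep − (β/α)·ΔS = 2.5 − (7.3 × 10⁻⁴/1.4 × 10⁻⁴)·(+0.18) = 1.5614 °C.
Cooling required: 2.2 − (1.5614) = 0.6386 °C.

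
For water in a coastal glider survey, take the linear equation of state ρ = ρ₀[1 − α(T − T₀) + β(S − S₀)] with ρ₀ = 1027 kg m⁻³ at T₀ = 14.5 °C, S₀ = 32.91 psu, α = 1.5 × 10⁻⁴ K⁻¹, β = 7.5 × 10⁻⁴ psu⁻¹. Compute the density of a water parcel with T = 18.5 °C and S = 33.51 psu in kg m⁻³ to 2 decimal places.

1026.85 kg m⁻³

T − T₀ = +4.0 K, S − S₀ = +0.60 psu.
Bracket = 1 − α·(+4.0) + β·(+0.60) = 1 + (-1.50 × 10⁻⁴) = 0.9998500.
ρ = 1027 × 0.9998500 = 1026.85 kg m⁻³.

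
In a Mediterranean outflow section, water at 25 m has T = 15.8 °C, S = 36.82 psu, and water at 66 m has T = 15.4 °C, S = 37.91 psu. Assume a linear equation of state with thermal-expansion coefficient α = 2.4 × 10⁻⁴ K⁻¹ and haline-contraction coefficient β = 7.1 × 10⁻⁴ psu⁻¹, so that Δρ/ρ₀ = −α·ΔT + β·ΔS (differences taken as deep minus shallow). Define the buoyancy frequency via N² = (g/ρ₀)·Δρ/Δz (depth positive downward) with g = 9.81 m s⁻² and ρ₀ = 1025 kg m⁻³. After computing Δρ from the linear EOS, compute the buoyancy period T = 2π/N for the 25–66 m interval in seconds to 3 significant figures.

436 s

ΔT = -0.4 K, ΔS = +1.09 psu (deep − shallow).
Δρ/ρ₀ = −αΔT + βΔS = 9.60 × 10⁻⁵ + 7.739 × 10⁻⁴ = 8.699 × 10⁻⁴, so Δρ ≈ 0.8916 kg m⁻³.
N² = (g/ρ₀)·Δρ/Δz = g·(Δρ/ρ₀)/Δz = 9.81 × 8.699 × 10⁻⁴ / 41 = 2.0814 × 10⁻⁴ s⁻².
N = √(2.0814 × 10⁻⁴) = 0.014427 rad s⁻¹ → T = 2π/N = 435.52 s ≈ 436 s.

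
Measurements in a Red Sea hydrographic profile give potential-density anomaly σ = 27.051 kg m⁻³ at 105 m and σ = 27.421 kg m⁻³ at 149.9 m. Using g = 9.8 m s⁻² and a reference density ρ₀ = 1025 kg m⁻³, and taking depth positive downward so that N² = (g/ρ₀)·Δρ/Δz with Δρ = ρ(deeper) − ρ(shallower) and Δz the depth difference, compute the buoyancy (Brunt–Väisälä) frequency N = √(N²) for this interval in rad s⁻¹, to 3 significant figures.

Δρ = 1027.421 − 1027.051 = 0.370 kg m⁻³ over Δz = 149.9 − 105 = 44.9 m.
N² = (9.8/1025) × (0.370/44.9) = 7.8788 × 10⁻⁵ s⁻².
N = √(7.8788 × 10⁻⁵) = 8.8763 × 10⁻³ rad s⁻¹ ≈ 8.88 × 10⁻³ rad s⁻¹.

8.88 × 10⁻³ rad s⁻¹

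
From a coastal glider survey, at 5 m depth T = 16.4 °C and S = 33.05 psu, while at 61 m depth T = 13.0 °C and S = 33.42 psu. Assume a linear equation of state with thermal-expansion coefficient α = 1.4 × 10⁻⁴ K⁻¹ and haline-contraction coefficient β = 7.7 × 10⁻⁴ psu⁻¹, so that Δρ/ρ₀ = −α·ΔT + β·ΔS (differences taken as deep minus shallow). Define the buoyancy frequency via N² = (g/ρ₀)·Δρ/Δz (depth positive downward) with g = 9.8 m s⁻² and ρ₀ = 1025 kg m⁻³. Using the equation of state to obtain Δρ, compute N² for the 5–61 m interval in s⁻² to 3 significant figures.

1.33 × 10⁻⁴ s⁻²

ΔT = -3.4 K, ΔS = +0.37 psu (deep − shallow).
Δρ/ρ₀ = −αΔT + βΔS = 4.76 × 10⁻⁴ + 2.849 × 10⁻⁴ = 7.609 × 10⁻⁴, so Δρ ≈ 0.7799 kg m⁻³.
N² = (g/ρ₀)·Δρ/Δz = g·(Δρ/ρ₀)/Δz = 9.8 × 7.609 × 10⁻⁴ / 56 = 1.3316 × 10⁻⁴ s⁻² ≈ 1.33 × 10⁻⁴ s⁻².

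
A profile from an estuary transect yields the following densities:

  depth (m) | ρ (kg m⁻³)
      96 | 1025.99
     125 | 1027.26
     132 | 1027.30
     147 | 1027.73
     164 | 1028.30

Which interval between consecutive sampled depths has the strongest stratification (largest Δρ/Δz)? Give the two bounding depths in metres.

96–125 m

Compute the density gradient over each adjacent pair:
  96–125 m: Δρ/Δz = 1.27/29 = 0.044 kg m⁻⁴
  125–132 m: Δρ/Δz = 0.04/7 = 5.7 × 10⁻³ kg m⁻⁴
  132–147 m: Δρ/Δz = 0.43/15 = 0.029 kg m⁻⁴
  147–164 m: Δρ/Δz = 0.57/17 = 0.034 kg m⁻⁴
The largest gradient is in the 96–125 m interval — the pycnocline.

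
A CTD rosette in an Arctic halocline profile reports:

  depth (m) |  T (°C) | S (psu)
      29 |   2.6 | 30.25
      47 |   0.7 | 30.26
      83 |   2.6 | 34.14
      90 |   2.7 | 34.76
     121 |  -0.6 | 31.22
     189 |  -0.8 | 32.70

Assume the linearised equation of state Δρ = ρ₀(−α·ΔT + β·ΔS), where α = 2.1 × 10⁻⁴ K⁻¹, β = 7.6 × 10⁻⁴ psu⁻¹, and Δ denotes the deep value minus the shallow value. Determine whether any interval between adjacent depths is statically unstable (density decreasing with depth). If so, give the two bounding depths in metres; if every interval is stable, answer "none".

Evaluate Δρ/ρ₀ = −αΔT + βΔS across each adjacent pair:
  29–47 m: −αΔT+βΔS = −(2.1 × 10⁻⁴)(-1.9)+(7.6 × 10⁻⁴)(+0.01) = 4.1 × 10⁻⁴ → stable
  47–83 m: −αΔT+βΔS = −(2.1 × 10⁻⁴)(+1.9)+(7.6 × 10⁻⁴)(+3.88) = 2.5 × 10⁻³ → stable
  83–90 m: −αΔT+βΔS = −(2.1 × 10⁻⁴)(+0.1)+(7.6 × 10⁻⁴)(+0.62) = 4.5 × 10⁻⁴ → stable
  90–121 m: −αΔT+βΔS = −(2.1 × 10⁻⁴)(-3.3)+(7.6 × 10⁻⁴)(-3.54) = -2.0 × 10⁻³ → UNSTABLE
  121–189 m: −αΔT+βΔS = −(2.1 × 10⁻⁴)(-0.2)+(7.6 × 10⁻⁴)(+1.48) = 1.2 × 10⁻³ → stable
The 90–121 m interval has Δρ < 0: lighter water underlies denser water.

90–121 m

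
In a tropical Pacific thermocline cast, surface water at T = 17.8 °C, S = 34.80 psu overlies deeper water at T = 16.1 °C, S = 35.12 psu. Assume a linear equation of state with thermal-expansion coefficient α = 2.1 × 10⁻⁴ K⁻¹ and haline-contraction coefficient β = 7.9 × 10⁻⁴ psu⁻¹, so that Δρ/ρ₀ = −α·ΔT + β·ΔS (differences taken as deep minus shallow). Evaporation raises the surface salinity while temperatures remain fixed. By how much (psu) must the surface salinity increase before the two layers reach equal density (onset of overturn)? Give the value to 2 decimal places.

0.77 psu

Neutral buoyancy requires −α(T_deep − T_surf) + β(S_deep − S_surf′) = 0.
S_surf′ = S_deep − (α/β)·ΔT = 35.12 − (2.1 × 10⁻⁴/7.9 × 10⁻⁴)·(-1.7) = 35.5719 psu.
Increase required: 35.5719 − 34.80 = 0.7719 psu.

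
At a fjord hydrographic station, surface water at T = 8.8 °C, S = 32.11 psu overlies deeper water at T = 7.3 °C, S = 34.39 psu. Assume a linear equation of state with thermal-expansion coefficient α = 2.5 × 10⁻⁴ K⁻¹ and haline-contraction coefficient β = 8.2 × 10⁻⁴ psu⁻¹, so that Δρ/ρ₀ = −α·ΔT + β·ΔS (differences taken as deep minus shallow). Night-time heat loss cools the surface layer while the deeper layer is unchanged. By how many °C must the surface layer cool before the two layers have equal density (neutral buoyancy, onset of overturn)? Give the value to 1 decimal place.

Neutral buoyancy requires Δρ = 0, i.e. −α(T_deep − T_surf′) + β(S_deep − S_surf) = 0.
T_surf′ = T_deep − (β/α)·ΔS = 7.3 − (8.2 × 10⁻⁴/2.5 × 10⁻⁴)·(+2.28) = -0.178 °C.
Cooling required: 8.8 − (-0.178) = 8.978 °C.

9.0 °C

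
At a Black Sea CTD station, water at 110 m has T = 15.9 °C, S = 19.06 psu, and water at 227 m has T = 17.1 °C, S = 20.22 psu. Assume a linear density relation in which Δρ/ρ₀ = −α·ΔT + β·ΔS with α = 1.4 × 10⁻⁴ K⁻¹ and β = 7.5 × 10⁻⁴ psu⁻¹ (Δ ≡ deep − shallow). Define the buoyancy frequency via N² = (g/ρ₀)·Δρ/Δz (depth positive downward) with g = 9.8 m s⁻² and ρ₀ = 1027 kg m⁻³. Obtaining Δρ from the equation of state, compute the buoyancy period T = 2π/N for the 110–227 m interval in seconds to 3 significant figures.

819 s

ΔT = +1.2 K, ΔS = +1.16 psu (deep − shallow).
Δρ/ρ₀ = −αΔT + βΔS = -1.68 × 10⁻⁴ + 8.70 × 10⁻⁴ = 7.02 × 10⁻⁴, so Δρ ≈ 0.7210 kg m⁻³.
N² = (g/ρ₀)·Δρ/Δz = g·(Δρ/ρ₀)/Δz = 9.8 × 7.02 × 10⁻⁴ / 117 = 5.8800 × 10⁻⁵ s⁻².
N = √(5.8800 × 10⁻⁵) = 7.6681 × 10⁻³ rad s⁻¹ → T = 2π/N = 819.39 s ≈ 819 s.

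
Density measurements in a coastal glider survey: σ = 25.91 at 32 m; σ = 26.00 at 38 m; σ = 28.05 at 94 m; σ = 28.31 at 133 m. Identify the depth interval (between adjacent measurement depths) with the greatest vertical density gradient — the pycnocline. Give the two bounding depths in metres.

Compute the density gradient over each adjacent pair:
  32–38 m: Δρ/Δz = 0.09/6 = 0.015 kg m⁻⁴
  38–94 m: Δρ/Δz = 2.05/56 = 0.037 kg m⁻⁴
  94–133 m: Δρ/Δz = 0.26/39 = 6.7 × 10⁻³ kg m⁻⁴
The largest gradient is in the 38–94 m interval — the pycnocline.

38–94 m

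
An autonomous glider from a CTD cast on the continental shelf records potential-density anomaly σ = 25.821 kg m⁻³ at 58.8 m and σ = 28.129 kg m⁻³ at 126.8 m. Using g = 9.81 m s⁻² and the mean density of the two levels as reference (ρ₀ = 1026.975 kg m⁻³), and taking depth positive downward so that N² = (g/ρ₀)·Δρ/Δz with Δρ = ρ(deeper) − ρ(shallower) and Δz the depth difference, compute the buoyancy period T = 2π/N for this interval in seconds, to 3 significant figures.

349 s

Δρ = 1028.129 − 1025.821 = 2.308 kg m⁻³ over Δz = 126.8 − 58.8 = 68 m.
N² = (9.81/1026.975) × (2.308/68) = 3.2422 × 10⁻⁴ s⁻².
N = √(3.2422 × 10⁻⁴) = 0.018006 rad s⁻¹, so T = 2π/N = 348.95 s ≈ 349 s.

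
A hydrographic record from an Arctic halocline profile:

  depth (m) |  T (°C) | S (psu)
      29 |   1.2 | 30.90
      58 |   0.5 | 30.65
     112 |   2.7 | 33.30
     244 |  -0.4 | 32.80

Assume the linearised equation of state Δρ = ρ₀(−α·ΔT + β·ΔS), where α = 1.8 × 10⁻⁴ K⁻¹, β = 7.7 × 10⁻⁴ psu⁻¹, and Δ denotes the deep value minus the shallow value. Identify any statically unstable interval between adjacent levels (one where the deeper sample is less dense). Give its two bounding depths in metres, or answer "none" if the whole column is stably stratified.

Evaluate Δρ/ρ₀ = −αΔT + βΔS across each adjacent pair:
  29–58 m: −αΔT+βΔS = −(1.8 × 10⁻⁴)(-0.7)+(7.7 × 10⁻⁴)(-0.25) = -6.6 × 10⁻⁵ → UNSTABLE
  58–112 m: −αΔT+βΔS = −(1.8 × 10⁻⁴)(+2.2)+(7.7 × 10⁻⁴)(+2.65) = 1.6 × 10⁻³ → stable
  112–244 m: −αΔT+βΔS = −(1.8 × 10⁻⁴)(-3.1)+(7.7 × 10⁻⁴)(-0.50) = 1.7 × 10⁻⁴ → stable
The 29–58 m interval has Δρ < 0: lighter water underlies denser water.

29–58 m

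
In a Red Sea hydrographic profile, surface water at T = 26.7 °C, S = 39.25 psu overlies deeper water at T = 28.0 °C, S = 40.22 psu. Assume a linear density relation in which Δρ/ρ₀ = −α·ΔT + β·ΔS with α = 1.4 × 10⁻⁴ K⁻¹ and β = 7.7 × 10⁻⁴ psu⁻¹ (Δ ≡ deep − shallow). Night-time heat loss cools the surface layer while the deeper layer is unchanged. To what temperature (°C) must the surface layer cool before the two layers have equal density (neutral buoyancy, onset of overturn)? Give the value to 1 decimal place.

22.7 °C

Neutral buoyancy requires Δρ = 0, i.e. −α(T_deep − T_surf′) + β(S_deep − S_surf) = 0.
T_surf′ = T_deep − (β/α)·ΔS = 28.0 − (7.7 × 10⁻⁴/1.4 × 10⁻⁴)·(+0.97) = 22.665 °C.
Cooling required: 26.7 − (22.665) = 4.035 °C.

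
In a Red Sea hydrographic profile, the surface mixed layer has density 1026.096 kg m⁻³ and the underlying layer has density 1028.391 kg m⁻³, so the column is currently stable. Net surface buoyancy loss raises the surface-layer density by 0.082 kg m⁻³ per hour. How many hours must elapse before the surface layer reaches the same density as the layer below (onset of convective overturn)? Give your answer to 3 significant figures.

28.0 hours

Density deficit of the surface layer: 1028.391 − 1026.096 = 2.295 kg m⁻³.
Required change = 2.295 / 0.082 = 28.0 hours.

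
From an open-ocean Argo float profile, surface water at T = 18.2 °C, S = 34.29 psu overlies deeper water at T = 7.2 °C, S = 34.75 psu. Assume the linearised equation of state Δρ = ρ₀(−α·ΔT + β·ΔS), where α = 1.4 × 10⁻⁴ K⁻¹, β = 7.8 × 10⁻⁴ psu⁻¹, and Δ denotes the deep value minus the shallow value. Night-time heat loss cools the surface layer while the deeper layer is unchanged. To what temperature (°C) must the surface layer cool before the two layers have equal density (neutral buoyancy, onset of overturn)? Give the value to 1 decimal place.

4.6 °C

Neutral buoyancy requires Δρ = 0, i.e. −α(T_deep − T_surf′) + β(S_deep − S_surf) = 0.
T_surf′ = T_deep − (β/α)·ΔS = 7.2 − (7.8 × 10⁻⁴/1.4 × 10⁻⁴)·(+0.46) = 4.637 °C.
Cooling required: 18.2 − (4.637) = 13.563 °C.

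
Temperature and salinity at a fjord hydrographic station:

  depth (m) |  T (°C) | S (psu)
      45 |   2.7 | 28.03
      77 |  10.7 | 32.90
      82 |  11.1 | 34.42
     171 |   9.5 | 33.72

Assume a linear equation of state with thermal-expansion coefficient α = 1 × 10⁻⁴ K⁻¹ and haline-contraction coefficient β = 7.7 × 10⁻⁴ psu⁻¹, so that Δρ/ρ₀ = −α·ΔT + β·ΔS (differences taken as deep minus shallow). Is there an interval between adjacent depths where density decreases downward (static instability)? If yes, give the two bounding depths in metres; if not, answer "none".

82–171 m

Evaluate Δρ/ρ₀ = −αΔT + βΔS across each adjacent pair:
  45–77 m: −αΔT+βΔS = −(1 × 10⁻⁴)(+8.0)+(7.7 × 10⁻⁴)(+4.87) = 2.9 × 10⁻³ → stable
  77–82 m: −αΔT+βΔS = −(1 × 10⁻⁴)(+0.4)+(7.7 × 10⁻⁴)(+1.52) = 1.1 × 10⁻³ → stable
  82–171 m: −αΔT+βΔS = −(1 × 10⁻⁴)(-1.6)+(7.7 × 10⁻⁴)(-0.70) = -3.8 × 10⁻⁴ → UNSTABLE
The 82–171 m interval has Δρ < 0: lighter water underlies denser water.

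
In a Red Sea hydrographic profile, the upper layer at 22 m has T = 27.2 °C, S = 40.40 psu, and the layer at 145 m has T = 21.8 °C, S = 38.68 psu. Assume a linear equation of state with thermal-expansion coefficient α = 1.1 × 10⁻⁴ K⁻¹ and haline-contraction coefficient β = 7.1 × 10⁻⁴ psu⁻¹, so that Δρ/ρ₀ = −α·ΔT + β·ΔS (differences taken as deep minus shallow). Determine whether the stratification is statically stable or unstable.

ΔT = 21.8 − 27.2 = -5.4 K and ΔS = 38.68 − 40.40 = -1.72 psu (deep − shallow).
−αΔT = 5.94 × 10⁻⁴; βΔS = -1.2212 × 10⁻³; sum Δρ/ρ₀ = -6.272 × 10⁻⁴.
Δρ/ρ₀ < 0, so Δρ < 0: deeper water is lighter → statically unstable; the column would overturn.

unstable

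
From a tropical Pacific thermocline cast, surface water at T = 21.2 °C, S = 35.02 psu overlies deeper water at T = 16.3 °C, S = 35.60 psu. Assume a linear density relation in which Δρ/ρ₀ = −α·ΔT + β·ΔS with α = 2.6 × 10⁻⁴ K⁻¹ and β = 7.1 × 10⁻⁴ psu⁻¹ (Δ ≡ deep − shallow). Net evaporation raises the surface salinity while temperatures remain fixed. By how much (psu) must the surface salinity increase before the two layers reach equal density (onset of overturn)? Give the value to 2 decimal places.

Neutral buoyancy requires −α(T_deep − T_surf) + β(S_deep − S_surf′) = 0.
S_surf′ = S_deep − (α/β)·ΔT = 35.60 − (2.6 × 10⁻⁴/7.1 × 10⁻⁴)·(-4.9) = 37.3944 psu.
Increase required: 37.3944 − 35.02 = 2.3744 psu.

2.37 psu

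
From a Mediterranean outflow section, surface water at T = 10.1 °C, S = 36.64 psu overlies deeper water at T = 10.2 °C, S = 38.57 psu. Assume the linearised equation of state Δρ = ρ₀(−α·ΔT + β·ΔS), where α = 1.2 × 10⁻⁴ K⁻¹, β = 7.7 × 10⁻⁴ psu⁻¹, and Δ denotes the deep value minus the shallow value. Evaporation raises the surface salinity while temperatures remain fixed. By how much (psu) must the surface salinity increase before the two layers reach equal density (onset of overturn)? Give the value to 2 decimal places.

1.91 psu

Neutral buoyancy requires −α(T_deep − T_surf) + β(S_deep − S_surf′) = 0.
S_surf′ = S_deep − (α/β)·ΔT = 38.57 − (1.2 × 10⁻⁴/7.7 × 10⁻⁴)·(+0.1) = 38.5544 psu.
Increase required: 38.5544 − 36.64 = 1.9144 psu.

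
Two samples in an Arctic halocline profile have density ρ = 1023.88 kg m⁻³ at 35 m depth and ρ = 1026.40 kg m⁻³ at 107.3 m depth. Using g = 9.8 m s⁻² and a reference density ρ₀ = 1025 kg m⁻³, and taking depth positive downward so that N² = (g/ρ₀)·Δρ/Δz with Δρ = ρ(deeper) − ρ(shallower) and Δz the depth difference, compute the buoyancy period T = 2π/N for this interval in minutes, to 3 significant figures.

Δρ = 1026.40 − 1023.88 = 2.52 kg m⁻³ over Δz = 107.3 − 35 = 72.3 m.
N² = (9.8/1025) × (2.52/72.3) = 3.3325 × 10⁻⁴ s⁻².
N = √(3.3325 × 10⁻⁴) = 0.018255 rad s⁻¹, so T = 2π/N = 344.19 s = 5.7365 min ≈ 5.74 min.

5.74 min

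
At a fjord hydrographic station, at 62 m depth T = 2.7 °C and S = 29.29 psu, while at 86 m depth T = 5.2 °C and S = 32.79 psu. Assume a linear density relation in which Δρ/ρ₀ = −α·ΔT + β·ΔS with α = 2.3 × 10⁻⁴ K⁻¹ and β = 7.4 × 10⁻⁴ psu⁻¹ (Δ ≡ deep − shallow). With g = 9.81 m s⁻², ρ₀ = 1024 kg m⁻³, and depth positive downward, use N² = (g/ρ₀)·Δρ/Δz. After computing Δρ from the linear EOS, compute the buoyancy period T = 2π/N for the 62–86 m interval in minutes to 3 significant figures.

3.65 min

ΔT = +2.5 K, ΔS = +3.50 psu (deep − shallow).
Δρ/ρ₀ = −αΔT + βΔS = -5.75 × 10⁻⁴ + 2.59 × 10⁻³ = 2.015 × 10⁻³, so Δρ ≈ 2.063 kg m⁻³.
N² = (g/ρ₀)·Δρ/Δz = g·(Δρ/ρ₀)/Δz = 9.81 × 2.015 × 10⁻³ / 24 = 8.2363 × 10⁻⁴ s⁻².
N = √(8.2363 × 10⁻⁴) = 0.028699 rad s⁻¹ → T = 2π/N = 218.93 s = 3.6488 min ≈ 3.65 min.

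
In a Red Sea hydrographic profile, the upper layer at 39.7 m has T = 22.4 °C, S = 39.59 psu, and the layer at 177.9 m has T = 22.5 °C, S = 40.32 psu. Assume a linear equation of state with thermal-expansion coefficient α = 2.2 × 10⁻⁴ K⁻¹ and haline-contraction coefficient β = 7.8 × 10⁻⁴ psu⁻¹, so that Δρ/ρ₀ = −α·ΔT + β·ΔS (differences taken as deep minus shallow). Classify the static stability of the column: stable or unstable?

stable

ΔT = 22.5 − 22.4 = +0.1 K and ΔS = 40.32 − 39.59 = +0.73 psu (deep − shallow).
−αΔT = -2.20 × 10⁻⁵; βΔS = 5.694 × 10⁻⁴; sum Δρ/ρ₀ = 5.474 × 10⁻⁴.
Δρ/ρ₀ > 0, so Δρ > 0: deeper water is denser → statically stable.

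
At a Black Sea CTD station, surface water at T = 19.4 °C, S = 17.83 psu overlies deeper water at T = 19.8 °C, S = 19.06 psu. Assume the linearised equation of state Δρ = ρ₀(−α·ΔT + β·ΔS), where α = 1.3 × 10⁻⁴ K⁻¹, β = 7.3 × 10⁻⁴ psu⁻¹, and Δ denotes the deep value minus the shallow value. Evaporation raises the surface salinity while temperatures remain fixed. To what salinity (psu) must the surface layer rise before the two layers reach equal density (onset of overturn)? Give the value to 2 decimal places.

18.99 psu

Neutral buoyancy requires −α(T_deep − T_surf) + β(S_deep − S_surf′) = 0.
S_surf′ = S_deep − (α/β)·ΔT = 19.06 − (1.3 × 10⁻⁴/7.3 × 10⁻⁴)·(+0.4) = 18.9888 psu.
Increase required: 18.9888 − 17.83 = 1.1588 psu.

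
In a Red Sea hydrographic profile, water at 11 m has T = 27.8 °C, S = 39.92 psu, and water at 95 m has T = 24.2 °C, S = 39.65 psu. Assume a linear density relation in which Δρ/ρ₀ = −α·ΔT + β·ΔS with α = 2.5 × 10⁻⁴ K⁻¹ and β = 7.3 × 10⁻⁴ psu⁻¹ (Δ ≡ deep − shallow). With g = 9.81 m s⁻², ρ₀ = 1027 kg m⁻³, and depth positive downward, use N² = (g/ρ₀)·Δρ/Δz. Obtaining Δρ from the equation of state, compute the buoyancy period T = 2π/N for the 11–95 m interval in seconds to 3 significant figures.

ΔT = -3.6 K, ΔS = -0.27 psu (deep − shallow).
Δρ/ρ₀ = −αΔT + βΔS = 9.00 × 10⁻⁴ − 1.971 × 10⁻⁴ = 7.029 × 10⁻⁴, so Δρ ≈ 0.7219 kg m⁻³.
N² = (g/ρ₀)·Δρ/Δz = g·(Δρ/ρ₀)/Δz = 9.81 × 7.029 × 10⁻⁴ / 84 = 8.2089 × 10⁻⁵ s⁻².
N = √(8.2089 × 10⁻⁵) = 9.0603 × 10⁻³ rad s⁻¹ → T = 2π/N = 693.49 s ≈ 693 s.

693 s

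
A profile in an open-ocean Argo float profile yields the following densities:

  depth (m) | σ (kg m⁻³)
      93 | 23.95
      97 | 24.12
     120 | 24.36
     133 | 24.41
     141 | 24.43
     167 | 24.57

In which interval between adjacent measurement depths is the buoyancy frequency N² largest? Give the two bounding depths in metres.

Compute the density gradient over each adjacent pair:
  93–97 m: Δρ/Δz = 0.17/4 = 0.043 kg m⁻⁴
  97–120 m: Δρ/Δz = 0.24/23 = 0.010 kg m⁻⁴
  120–133 m: Δρ/Δz = 0.05/13 = 3.8 × 10⁻³ kg m⁻⁴
  133–141 m: Δρ/Δz = 0.02/8 = 2.5 × 10⁻³ kg m⁻⁴
  141–167 m: Δρ/Δz = 0.14/26 = 5.4 × 10⁻³ kg m⁻⁴
The largest gradient is in the 93–97 m interval — the pycnocline.

93–97 m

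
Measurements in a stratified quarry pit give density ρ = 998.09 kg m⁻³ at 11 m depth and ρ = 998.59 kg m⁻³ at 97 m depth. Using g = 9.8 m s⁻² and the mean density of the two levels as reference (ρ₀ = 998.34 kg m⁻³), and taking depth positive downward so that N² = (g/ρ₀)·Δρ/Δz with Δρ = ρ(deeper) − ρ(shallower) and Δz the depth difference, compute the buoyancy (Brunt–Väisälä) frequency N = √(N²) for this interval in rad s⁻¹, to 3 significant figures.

Δρ = 998.59 − 998.09 = 0.50 kg m⁻³ over Δz = 97 − 11 = 86 m.
N² = (9.8/998.34) × (0.50/86) = 5.7071 × 10⁻⁵ s⁻².
N = √(5.7071 × 10⁻⁵) = 7.5545 × 10⁻³ rad s⁻¹ ≈ 7.55 × 10⁻³ rad s⁻¹.

7.55 × 10⁻³ rad s⁻¹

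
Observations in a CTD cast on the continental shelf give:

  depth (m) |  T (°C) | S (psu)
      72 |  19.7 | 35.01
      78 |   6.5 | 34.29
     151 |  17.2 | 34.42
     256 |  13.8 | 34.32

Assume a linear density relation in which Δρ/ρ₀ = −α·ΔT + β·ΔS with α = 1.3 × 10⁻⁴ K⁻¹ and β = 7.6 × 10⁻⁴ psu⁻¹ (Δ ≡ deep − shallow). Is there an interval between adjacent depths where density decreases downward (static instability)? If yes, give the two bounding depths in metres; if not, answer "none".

Evaluate Δρ/ρ₀ = −αΔT + βΔS across each adjacent pair:
  72–78 m: −αΔT+βΔS = −(1.3 × 10⁻⁴)(-13.2)+(7.6 × 10⁻⁴)(-0.72) = 1.2 × 10⁻³ → stable
  78–151 m: −αΔT+βΔS = −(1.3 × 10⁻⁴)(+10.7)+(7.6 × 10⁻⁴)(+0.13) = -1.3 × 10⁻³ → UNSTABLE
  151–256 m: −αΔT+βΔS = −(1.3 × 10⁻⁴)(-3.4)+(7.6 × 10⁻⁴)(-0.10) = 3.7 × 10⁻⁴ → stable
The 78–151 m interval has Δρ < 0: lighter water underlies denser water.

78–151 m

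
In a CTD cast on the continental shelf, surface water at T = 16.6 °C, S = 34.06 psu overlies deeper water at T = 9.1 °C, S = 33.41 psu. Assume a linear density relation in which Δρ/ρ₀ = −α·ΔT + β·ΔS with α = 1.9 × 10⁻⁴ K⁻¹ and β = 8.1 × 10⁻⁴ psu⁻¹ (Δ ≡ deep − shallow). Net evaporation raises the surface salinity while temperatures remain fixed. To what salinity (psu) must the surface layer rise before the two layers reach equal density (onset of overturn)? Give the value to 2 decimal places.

Neutral buoyancy requires −α(T_deep − T_surf) + β(S_deep − S_surf′) = 0.
S_surf′ = S_deep − (α/β)·ΔT = 33.41 − (1.9 × 10⁻⁴/8.1 × 10⁻⁴)·(-7.5) = 35.1693 psu.
Increase required: 35.1693 − 34.06 = 1.1093 psu.

35.17 psu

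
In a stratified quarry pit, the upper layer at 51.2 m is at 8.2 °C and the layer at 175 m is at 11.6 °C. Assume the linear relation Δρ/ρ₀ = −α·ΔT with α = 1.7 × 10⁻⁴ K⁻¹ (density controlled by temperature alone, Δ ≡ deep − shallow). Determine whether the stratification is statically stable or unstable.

unstable

ΔT = 11.6 − 8.2 = +3.4 K, so Δρ/ρ₀ = −αΔT = -5.78 × 10⁻⁴.
Δρ/ρ₀ < 0, so Δρ < 0: deeper water is lighter → statically unstable; the column would overturn.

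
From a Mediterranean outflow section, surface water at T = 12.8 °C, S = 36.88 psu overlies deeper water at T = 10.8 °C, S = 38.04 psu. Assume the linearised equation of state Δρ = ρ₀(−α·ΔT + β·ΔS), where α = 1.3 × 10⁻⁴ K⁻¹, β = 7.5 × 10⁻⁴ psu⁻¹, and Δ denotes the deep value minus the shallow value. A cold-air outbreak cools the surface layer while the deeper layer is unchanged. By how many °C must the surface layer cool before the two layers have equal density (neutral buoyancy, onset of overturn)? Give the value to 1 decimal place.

8.7 °C

Neutral buoyancy requires Δρ = 0, i.e. −α(T_deep − T_surf′) + β(S_deep − S_surf) = 0.
T_surf′ = T_deep − (β/α)·ΔS = 10.8 − (7.5 × 10⁻⁴/1.3 × 10⁻⁴)·(+1.16) = 4.108 °C.
Cooling required: 12.8 − (4.108) = 8.692 °C.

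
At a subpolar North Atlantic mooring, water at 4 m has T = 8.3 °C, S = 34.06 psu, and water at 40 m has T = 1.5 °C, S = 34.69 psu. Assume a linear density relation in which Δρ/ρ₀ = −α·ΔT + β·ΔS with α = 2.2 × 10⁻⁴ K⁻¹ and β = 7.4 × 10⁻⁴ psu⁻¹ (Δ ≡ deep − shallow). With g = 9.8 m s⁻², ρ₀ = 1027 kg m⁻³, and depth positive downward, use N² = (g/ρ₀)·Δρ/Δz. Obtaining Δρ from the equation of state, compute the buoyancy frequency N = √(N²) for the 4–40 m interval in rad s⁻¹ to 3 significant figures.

0.0231 rad s⁻¹

ΔT = -6.8 K, ΔS = +0.63 psu (deep − shallow).
Δρ/ρ₀ = −αΔT + βΔS = 1.496 × 10⁻³ + 4.662 × 10⁻⁴ = 1.9622 × 10⁻³, so Δρ ≈ 2.015 kg m⁻³.
N² = (g/ρ₀)·Δρ/Δz = g·(Δρ/ρ₀)/Δz = 9.8 × 1.9622 × 10⁻³ / 36 = 5.3415 × 10⁻⁴ s⁻².
N = √(5.3415 × 10⁻⁴) = 0.023112 rad s⁻¹ ≈ 0.0231 rad s⁻¹.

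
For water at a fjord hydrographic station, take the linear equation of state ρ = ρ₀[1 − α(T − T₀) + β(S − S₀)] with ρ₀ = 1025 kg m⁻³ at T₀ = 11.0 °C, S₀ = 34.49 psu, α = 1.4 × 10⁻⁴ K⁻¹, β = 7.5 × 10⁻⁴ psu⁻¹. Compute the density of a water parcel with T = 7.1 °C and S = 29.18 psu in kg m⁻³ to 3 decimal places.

1021.478 kg m⁻³

T − T₀ = -3.9 K, S − S₀ = -5.31 psu.
Bracket = 1 − α·(-3.9) + β·(-5.31) = 1 + (-3.4365 × 10⁻³) = 0.9965635.
ρ = 1025 × 0.9965635 = 1021.478 kg m⁻³.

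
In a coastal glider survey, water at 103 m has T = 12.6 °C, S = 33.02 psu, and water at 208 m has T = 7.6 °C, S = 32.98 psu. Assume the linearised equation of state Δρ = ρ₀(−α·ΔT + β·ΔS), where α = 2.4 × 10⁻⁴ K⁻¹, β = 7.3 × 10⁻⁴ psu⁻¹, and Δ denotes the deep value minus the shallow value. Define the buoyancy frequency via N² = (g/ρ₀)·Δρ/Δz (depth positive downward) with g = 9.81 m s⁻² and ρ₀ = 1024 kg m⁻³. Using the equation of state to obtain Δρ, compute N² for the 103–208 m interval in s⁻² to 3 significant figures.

ΔT = -5.0 K, ΔS = -0.04 psu (deep − shallow).
Δρ/ρ₀ = −αΔT + βΔS = 1.20 × 10⁻³ − 2.92 × 10⁻⁵ = 1.1708 × 10⁻³, so Δρ ≈ 1.199 kg m⁻³.
N² = (g/ρ₀)·Δρ/Δz = g·(Δρ/ρ₀)/Δz = 9.81 × 1.1708 × 10⁻³ / 105 = 1.0939 × 10⁻⁴ s⁻² ≈ 1.09 × 10⁻⁴ s⁻².

1.09 × 10⁻⁴ s⁻²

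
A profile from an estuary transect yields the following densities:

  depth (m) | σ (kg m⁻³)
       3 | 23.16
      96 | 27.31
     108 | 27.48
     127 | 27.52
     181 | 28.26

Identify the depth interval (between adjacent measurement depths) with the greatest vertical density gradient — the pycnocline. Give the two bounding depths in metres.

3–96 m

Compute the density gradient over each adjacent pair:
  3–96 m: Δρ/Δz = 4.15/93 = 0.045 kg m⁻⁴
  96–108 m: Δρ/Δz = 0.17/12 = 0.014 kg m⁻⁴
  108–127 m: Δρ/Δz = 0.04/19 = 2.1 × 10⁻³ kg m⁻⁴
  127–181 m: Δρ/Δz = 0.74/54 = 0.014 kg m⁻⁴
The largest gradient is in the 3–96 m interval — the pycnocline.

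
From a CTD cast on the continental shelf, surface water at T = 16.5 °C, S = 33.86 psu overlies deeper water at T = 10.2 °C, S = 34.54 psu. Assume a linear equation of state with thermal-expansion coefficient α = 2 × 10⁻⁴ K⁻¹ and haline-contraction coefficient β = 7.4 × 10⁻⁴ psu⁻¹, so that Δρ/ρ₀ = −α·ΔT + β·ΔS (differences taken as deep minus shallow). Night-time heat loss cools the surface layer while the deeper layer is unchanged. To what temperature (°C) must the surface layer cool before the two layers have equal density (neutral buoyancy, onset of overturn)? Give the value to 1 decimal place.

7.7 °C

Neutral buoyancy requires Δρ = 0, i.e. −α(T_deep − T_surf′) + β(S_deep − S_surf) = 0.
T_surf′ = T_deep − (β/α)·ΔS = 10.2 − (7.4 × 10⁻⁴/2 × 10⁻⁴)·(+0.68) = 7.684 °C.
Cooling required: 16.5 − (7.684) = 8.816 °C.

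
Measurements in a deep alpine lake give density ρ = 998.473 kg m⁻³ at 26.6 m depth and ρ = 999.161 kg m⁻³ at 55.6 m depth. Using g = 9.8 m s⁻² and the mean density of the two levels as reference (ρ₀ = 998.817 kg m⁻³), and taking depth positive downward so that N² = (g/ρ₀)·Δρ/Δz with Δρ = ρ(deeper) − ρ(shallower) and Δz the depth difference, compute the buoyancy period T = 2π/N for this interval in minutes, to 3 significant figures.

Δρ = 999.161 − 998.473 = 0.688 kg m⁻³ over Δz = 55.6 − 26.6 = 29 m.
N² = (9.8/998.817) × (0.688/29) = 2.3277 × 10⁻⁴ s⁻².
N = √(2.3277 × 10⁻⁴) = 0.015257 rad s⁻¹, so T = 2π/N = 411.82 s = 6.8637 min ≈ 6.86 min.

6.86 min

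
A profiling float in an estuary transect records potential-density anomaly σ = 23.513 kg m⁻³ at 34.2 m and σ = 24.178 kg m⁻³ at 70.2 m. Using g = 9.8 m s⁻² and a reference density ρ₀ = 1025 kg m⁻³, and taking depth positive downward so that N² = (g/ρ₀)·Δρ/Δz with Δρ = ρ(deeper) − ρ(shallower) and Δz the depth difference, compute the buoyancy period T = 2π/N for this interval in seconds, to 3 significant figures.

473 s

Δρ = 1024.178 − 1023.513 = 0.665 kg m⁻³ over Δz = 70.2 − 34.2 = 36 m.
N² = (9.8/1025) × (0.665/36) = 1.7661 × 10⁻⁴ s⁻².
N = √(1.7661 × 10⁻⁴) = 0.013289 rad s⁻¹, so T = 2π/N = 472.81 s ≈ 473 s.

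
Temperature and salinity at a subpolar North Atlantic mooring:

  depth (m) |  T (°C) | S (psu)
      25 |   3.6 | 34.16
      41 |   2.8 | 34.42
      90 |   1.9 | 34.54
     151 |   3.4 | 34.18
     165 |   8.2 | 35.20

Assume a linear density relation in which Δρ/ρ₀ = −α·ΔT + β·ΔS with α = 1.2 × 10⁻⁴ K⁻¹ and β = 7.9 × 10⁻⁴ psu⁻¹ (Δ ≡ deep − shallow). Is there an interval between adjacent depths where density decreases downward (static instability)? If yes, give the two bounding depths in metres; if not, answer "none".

Evaluate Δρ/ρ₀ = −αΔT + βΔS across each adjacent pair:
  25–41 m: −αΔT+βΔS = −(1.2 × 10⁻⁴)(-0.8)+(7.9 × 10⁻⁴)(+0.26) = 3.0 × 10⁻⁴ → stable
  41–90 m: −αΔT+βΔS = −(1.2 × 10⁻⁴)(-0.9)+(7.9 × 10⁻⁴)(+0.12) = 2.0 × 10⁻⁴ → stable
  90–151 m: −αΔT+βΔS = −(1.2 × 10⁻⁴)(+1.5)+(7.9 × 10⁻⁴)(-0.36) = -4.6 × 10⁻⁴ → UNSTABLE
  151–165 m: −αΔT+βΔS = −(1.2 × 10⁻⁴)(+4.8)+(7.9 × 10⁻⁴)(+1.02) = 2.3 × 10⁻⁴ → stable
The 90–151 m interval has Δρ < 0: lighter water underlies denser water.

90–151 m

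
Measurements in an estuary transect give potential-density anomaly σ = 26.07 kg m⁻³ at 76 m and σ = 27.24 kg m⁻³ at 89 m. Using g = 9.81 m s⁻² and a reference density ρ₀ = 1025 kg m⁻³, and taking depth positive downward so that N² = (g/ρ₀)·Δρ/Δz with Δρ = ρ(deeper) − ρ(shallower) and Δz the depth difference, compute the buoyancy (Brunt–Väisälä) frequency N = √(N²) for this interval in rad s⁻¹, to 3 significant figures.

Δρ = 1027.24 − 1026.07 = 1.17 kg m⁻³ over Δz = 89 − 76 = 13 m.
N² = (9.81/1025) × (1.17/13) = 8.6137 × 10⁻⁴ s⁻².
N = √(8.6137 × 10⁻⁴) = 0.029349 rad s⁻¹ ≈ 0.0293 rad s⁻¹.

0.0293 rad s⁻¹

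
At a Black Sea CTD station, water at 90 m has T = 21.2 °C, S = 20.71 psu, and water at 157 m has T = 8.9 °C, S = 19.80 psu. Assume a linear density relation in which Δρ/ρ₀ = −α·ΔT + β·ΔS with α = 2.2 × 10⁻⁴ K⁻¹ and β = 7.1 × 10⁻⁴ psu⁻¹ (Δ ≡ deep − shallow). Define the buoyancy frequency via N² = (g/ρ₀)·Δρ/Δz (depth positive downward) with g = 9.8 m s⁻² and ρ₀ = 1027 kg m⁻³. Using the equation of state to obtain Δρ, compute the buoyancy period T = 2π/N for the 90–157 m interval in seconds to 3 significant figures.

ΔT = -12.3 K, ΔS = -0.91 psu (deep − shallow).
Δρ/ρ₀ = −αΔT + βΔS = 2.706 × 10⁻³ − 6.461 × 10⁻⁴ = 2.0599 × 10⁻³, so Δρ ≈ 2.116 kg m⁻³.
N² = (g/ρ₀)·Δρ/Δz = g·(Δρ/ρ₀)/Δz = 9.8 × 2.0599 × 10⁻³ / 67 = 3.0130 × 10⁻⁴ s⁻².
N = √(3.0130 × 10⁻⁴) = 0.017358 rad s⁻¹ → T = 2π/N = 361.98 s ≈ 362 s.

362 s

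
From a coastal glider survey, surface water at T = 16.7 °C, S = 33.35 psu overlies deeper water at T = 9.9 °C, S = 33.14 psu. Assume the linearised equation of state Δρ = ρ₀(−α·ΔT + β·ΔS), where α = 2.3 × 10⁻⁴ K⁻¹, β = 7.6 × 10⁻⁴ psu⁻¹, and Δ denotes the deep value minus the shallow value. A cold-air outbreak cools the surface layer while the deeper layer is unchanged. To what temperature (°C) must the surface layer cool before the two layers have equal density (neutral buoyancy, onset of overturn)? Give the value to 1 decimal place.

10.6 °C

Neutral buoyancy requires Δρ = 0, i.e. −α(T_deep − T_surf′) + β(S_deep − S_surf) = 0.
T_surf′ = T_deep − (β/α)·ΔS = 9.9 − (7.6 × 10⁻⁴/2.3 × 10⁻⁴)·(-0.21) = 10.594 °C.
Cooling required: 16.7 − (10.594) = 6.106 °C.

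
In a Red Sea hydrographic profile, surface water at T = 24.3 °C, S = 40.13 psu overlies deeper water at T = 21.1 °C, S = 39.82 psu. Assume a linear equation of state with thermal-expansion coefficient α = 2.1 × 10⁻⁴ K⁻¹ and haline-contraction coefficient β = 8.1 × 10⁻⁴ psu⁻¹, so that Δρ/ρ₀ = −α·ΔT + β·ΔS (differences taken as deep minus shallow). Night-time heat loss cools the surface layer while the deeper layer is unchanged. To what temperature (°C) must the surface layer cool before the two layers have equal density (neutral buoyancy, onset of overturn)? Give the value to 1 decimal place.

22.3 °C

Neutral buoyancy requires Δρ = 0, i.e. −α(T_deep − T_surf′) + β(S_deep − S_surf) = 0.
T_surf′ = T_deep − (β/α)·ΔS = 21.1 − (8.1 × 10⁻⁴/2.1 × 10⁻⁴)·(-0.31) = 22.296 °C.
Cooling required: 24.3 − (22.296) = 2.004 °C.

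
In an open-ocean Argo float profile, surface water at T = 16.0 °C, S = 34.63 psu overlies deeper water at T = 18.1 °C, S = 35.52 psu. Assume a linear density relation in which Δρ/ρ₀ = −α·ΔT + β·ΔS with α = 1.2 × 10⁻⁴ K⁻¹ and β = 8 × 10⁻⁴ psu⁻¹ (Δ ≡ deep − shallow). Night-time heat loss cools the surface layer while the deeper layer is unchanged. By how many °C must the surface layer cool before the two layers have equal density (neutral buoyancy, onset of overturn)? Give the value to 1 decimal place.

3.8 °C

Neutral buoyancy requires Δρ = 0, i.e. −α(T_deep − T_surf′) + β(S_deep − S_surf) = 0.
T_surf′ = T_deep − (β/α)·ΔS = 18.1 − (8 × 10⁻⁴/1.2 × 10⁻⁴)·(+0.89) = 12.167 °C.
Cooling required: 16.0 − (12.167) = 3.833 °C.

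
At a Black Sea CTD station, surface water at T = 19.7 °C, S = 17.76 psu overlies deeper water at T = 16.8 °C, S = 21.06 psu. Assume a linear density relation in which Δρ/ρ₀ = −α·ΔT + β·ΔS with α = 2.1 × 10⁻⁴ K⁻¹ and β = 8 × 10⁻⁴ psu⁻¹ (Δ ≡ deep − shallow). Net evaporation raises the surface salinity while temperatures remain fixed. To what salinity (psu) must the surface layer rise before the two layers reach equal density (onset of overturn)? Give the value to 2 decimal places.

Neutral buoyancy requires −α(T_deep − T_surf) + β(S_deep − S_surf′) = 0.
S_surf′ = S_deep − (α/β)·ΔT = 21.06 − (2.1 × 10⁻⁴/8 × 10⁻⁴)·(-2.9) = 21.8212 psu.
Increase required: 21.8212 − 17.76 = 4.0612 psu.

21.82 psu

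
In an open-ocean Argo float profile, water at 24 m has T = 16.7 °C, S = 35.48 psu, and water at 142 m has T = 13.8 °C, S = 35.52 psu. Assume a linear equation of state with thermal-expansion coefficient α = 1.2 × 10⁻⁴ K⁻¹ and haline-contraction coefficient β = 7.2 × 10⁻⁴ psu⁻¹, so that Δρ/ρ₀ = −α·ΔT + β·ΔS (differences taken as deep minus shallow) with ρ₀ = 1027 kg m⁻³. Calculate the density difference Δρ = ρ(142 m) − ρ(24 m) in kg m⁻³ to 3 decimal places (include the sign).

+0.387 kg m⁻³

ΔT = -2.9 K, ΔS = +0.04 psu (deep − shallow).
Δρ/ρ₀ = −(1.2 × 10⁻⁴)(-2.9) + (7.2 × 10⁻⁴)(+0.04) = 3.768 × 10⁻⁴.
Δρ = 1027 × (3.768 × 10⁻⁴) = +0.387 kg m⁻³.
Positive Δρ: denser below, stable.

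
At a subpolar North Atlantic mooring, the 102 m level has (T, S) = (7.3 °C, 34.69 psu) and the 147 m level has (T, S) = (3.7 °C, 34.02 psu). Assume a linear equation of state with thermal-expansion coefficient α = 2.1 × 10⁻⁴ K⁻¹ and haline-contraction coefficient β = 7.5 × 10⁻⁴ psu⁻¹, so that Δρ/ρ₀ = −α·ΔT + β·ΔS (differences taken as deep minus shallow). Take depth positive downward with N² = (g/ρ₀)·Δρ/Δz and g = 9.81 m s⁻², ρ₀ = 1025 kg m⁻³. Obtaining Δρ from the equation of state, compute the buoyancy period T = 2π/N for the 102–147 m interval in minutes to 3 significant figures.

ΔT = -3.6 K, ΔS = -0.67 psu (deep − shallow).
Δρ/ρ₀ = −αΔT + βΔS = 7.56 × 10⁻⁴ − 5.025 × 10⁻⁴ = 2.535 × 10⁻⁴, so Δρ ≈ 0.2598 kg m⁻³.
N² = (g/ρ₀)·Δρ/Δz = g·(Δρ/ρ₀)/Δz = 9.81 × 2.535 × 10⁻⁴ / 45 = 5.5263 × 10⁻⁵ s⁻².
N = √(5.5263 × 10⁻⁵) = 7.4339 × 10⁻³ rad s⁻¹ → T = 2π/N = 845.21 s = 14.087 min ≈ 14.1 min.

14.1 min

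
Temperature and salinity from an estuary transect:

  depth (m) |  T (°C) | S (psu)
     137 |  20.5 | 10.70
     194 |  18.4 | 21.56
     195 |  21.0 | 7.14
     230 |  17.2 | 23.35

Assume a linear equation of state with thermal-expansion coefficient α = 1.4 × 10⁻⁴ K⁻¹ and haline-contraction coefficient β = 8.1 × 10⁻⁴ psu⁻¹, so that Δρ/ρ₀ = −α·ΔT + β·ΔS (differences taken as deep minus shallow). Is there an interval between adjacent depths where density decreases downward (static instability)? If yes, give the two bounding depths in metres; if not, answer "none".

Evaluate Δρ/ρ₀ = −αΔT + βΔS across each adjacent pair:
  137–194 m: −αΔT+βΔS = −(1.4 × 10⁻⁴)(-2.1)+(8.1 × 10⁻⁴)(+10.86) = 9.1 × 10⁻³ → stable
  194–195 m: −αΔT+βΔS = −(1.4 × 10⁻⁴)(+2.6)+(8.1 × 10⁻⁴)(-14.42) = -0.012 → UNSTABLE
  195–230 m: −αΔT+βΔS = −(1.4 × 10⁻⁴)(-3.8)+(8.1 × 10⁻⁴)(+16.21) = 0.014 → stable
The 194–195 m interval has Δρ < 0: lighter water underlies denser water.

194–195 m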